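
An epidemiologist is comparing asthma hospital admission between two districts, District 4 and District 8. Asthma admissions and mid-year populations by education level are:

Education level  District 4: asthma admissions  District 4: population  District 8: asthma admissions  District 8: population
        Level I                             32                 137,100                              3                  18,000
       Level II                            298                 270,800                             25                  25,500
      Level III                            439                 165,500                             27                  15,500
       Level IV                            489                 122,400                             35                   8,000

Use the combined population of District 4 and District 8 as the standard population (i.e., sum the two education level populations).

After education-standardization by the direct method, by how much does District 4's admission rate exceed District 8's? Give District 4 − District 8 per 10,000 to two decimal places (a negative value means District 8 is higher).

2.11

Education-specific rates per 10,000 for District 4: 2.33, 11.00, 26.53, 39.95.
For District 8: 1.67, 9.80, 17.42, 43.75.
Combined standard total = 762,800; weights = 0.2033, 0.3884, 0.2373, 0.1709.
District 4: 0.2033×2.33 + 0.3884×11.00 + 0.2373×26.53 + 0.1709×39.95 = 17.8728 per 10,000.
District 8: 0.2033×1.67 + 0.3884×9.80 + 0.2373×17.42 + 0.1709×43.75 = 15.7594 per 10,000.
Difference = 17.8728 − 15.7594 = 2.1134.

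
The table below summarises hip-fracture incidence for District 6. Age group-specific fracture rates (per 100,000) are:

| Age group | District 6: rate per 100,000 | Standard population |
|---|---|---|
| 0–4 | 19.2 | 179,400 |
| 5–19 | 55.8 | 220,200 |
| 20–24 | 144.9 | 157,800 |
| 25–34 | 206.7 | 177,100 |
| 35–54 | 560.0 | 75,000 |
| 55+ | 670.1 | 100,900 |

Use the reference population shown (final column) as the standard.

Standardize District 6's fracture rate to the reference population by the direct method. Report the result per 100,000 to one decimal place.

203.0

Standard total = 910,400; weights = 0.1971, 0.2419, 0.1733, 0.1945, 0.0824, 0.1108.
Standardized rate: 0.1971×19.2 + 0.2419×55.8 + 0.1733×144.9 + 0.1945×206.7 + 0.0824×560.0 + 0.1108×670.1 = 203.0058 per 100,000.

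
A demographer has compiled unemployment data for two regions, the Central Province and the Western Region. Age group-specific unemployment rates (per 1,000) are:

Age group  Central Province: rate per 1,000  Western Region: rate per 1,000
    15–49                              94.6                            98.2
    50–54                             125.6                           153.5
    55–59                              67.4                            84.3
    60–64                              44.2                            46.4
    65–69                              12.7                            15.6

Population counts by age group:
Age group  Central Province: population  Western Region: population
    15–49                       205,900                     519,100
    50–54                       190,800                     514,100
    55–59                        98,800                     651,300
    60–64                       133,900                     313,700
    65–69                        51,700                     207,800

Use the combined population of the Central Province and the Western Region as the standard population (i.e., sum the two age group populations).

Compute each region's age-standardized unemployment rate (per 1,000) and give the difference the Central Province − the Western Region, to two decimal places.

Combined standard total = 2,887,100; weights = 0.2511, 0.2442, 0.2598, 0.1550, 0.0899.
The Central Province: 0.2511×94.6 + 0.2442×125.6 + 0.2598×67.4 + 0.1550×44.2 + 0.0899×12.7 = 79.9268 per 1,000.
The Western Region: 0.2511×98.2 + 0.2442×153.5 + 0.2598×84.3 + 0.1550×46.4 + 0.0899×15.6 = 92.6353 per 1,000.
Difference = 79.9268 − 92.6353 = -12.7085.

-12.71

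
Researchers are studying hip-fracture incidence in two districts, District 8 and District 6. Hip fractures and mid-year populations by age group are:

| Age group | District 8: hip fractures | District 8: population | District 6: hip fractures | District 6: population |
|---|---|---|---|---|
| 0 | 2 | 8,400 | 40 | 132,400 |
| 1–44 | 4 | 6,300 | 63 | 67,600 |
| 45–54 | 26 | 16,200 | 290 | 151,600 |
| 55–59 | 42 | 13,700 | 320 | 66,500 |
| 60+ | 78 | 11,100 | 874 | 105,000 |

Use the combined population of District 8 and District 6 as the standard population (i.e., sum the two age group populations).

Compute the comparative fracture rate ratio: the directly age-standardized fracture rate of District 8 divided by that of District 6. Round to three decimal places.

Age-specific rates per 100,000 for District 8: 23.81, 63.49, 160.49, 306.57, 702.70.
For District 6: 30.21, 93.20, 191.29, 481.20, 832.38.
Combined standard total = 578,800; weights = 0.2433, 0.1277, 0.2899, 0.1386, 0.2006.
District 8: 0.2433×23.81 + 0.1277×63.49 + 0.2899×160.49 + 0.1386×306.57 + 0.2006×702.70 = 243.8596 per 100,000.
District 6: 0.2433×30.21 + 0.1277×93.20 + 0.2899×191.29 + 0.1386×481.20 + 0.2006×832.38 = 308.3479 per 100,000.
Ratio = 243.8596 ÷ 308.3479 = 0.79086.

0.791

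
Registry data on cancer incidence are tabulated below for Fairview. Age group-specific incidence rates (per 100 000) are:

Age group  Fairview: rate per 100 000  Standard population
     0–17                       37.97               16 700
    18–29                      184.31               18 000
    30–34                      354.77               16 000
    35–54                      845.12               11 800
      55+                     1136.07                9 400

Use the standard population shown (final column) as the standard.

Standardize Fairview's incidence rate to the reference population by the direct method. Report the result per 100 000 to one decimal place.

421.1

Standard total = 71 900; weights = 0.2323, 0.2503, 0.2225, 0.1641, 0.1307.
Standardized rate: 0.2323×37.97 + 0.2503×184.31 + 0.2225×354.77 + 0.1641×845.12 + 0.1307×1136.07 = 421.1331 per 100 000.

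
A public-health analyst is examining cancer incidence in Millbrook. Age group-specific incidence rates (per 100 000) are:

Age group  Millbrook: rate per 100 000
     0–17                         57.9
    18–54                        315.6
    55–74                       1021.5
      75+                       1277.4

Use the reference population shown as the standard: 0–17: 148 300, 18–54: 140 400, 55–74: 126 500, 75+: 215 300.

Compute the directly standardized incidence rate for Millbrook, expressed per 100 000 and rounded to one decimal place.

Standard total = 630 500; weights = 0.2352, 0.2227, 0.2006, 0.3415.
Standardized rate: 0.2352×57.9 + 0.2227×315.6 + 0.2006×1021.5 + 0.3415×1277.4 = 725.0449 per 100 000.

725.0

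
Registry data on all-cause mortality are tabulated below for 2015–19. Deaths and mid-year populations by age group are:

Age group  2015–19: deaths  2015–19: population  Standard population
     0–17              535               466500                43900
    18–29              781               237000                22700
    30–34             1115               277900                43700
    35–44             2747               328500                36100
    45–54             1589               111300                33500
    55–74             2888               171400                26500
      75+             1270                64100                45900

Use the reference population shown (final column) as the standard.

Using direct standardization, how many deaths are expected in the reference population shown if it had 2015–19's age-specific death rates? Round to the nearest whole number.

Age-specific rates per 100000 for 2015–19: 114.68, 329.54, 401.22, 836.23, 1427.67, 1684.95, 1981.28.
Expected deaths = Σ (standard pop × age-specific rate ÷ 100000)
= 43900×114.68/100000 + 22700×329.54/100000 + 43700×401.22/100000 + 36100×836.23/100000 + 33500×1427.67/100000 + 26500×1684.95/100000 + 45900×1981.28/100000
= 50.35 + 74.80 + 175.33 + 301.88 + 478.27 + 446.51 + 909.41 = 2436.55.

2437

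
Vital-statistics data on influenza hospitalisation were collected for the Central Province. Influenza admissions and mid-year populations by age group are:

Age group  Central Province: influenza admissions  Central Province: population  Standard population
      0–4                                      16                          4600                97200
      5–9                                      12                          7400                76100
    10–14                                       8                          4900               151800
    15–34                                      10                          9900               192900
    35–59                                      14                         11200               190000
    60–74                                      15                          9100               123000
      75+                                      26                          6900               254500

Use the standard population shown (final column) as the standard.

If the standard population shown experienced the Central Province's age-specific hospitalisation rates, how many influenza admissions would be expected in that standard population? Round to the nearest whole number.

Age-specific rates per 100000 for the Central Province: 347.83, 162.16, 163.27, 101.01, 125.00, 164.84, 376.81.
Expected influenza admissions = Σ (standard pop × age-specific rate ÷ 100000)
= 97200×347.83/100000 + 76100×162.16/100000 + 151800×163.27/100000 + 192900×101.01/100000 + 190000×125.00/100000 + 123000×164.84/100000 + 254500×376.81/100000
= 338.09 + 123.41 + 247.84 + 194.85 + 237.50 + 202.75 + 958.99 = 2303.41.

2303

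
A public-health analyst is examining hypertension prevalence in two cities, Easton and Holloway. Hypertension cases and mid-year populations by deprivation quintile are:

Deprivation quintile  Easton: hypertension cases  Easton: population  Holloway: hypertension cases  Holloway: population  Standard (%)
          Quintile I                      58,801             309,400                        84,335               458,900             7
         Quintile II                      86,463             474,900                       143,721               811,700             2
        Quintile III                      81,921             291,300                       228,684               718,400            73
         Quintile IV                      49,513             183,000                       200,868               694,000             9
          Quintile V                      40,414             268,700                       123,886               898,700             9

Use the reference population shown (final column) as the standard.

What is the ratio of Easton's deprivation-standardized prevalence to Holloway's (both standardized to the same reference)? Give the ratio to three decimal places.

Deprivation-specific rates per 1,000 for Easton: 190.048, 182.066, 281.226, 270.563, 150.406.
For Holloway: 183.776, 177.062, 318.324, 289.435, 137.850.
Standard weights: 0.07, 0.02, 0.73, 0.09, 0.09.
Easton: 0.0700×190.048 + 0.0200×182.066 + 0.7300×281.226 + 0.0900×270.563 + 0.0900×150.406 = 260.1265 per 1,000.
Holloway: 0.0700×183.776 + 0.0200×177.062 + 0.7300×318.324 + 0.0900×289.435 + 0.0900×137.850 = 287.2378 per 1,000.
Ratio = 260.1265 ÷ 287.2378 = 0.90561.

0.906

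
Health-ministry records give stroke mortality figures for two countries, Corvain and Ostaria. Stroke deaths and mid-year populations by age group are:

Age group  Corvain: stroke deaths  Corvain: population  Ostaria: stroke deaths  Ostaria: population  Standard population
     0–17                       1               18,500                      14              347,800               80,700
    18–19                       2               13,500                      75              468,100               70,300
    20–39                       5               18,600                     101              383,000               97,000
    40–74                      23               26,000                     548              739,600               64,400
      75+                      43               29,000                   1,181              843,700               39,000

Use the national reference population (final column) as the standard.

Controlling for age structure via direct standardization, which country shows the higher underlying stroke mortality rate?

Corvain

Age-specific rates per 100,000 for Corvain: 5.41, 14.81, 26.88, 88.46, 148.28.
For Ostaria: 4.03, 16.02, 26.37, 74.09, 139.98.
Standard total = 351,400; weights = 0.2297, 0.2001, 0.2760, 0.1833, 0.1110.
Corvain: 0.2297×5.41 + 0.2001×14.81 + 0.2760×26.88 + 0.1833×88.46 + 0.1110×148.28 = 44.2940 per 100,000.
Ostaria: 0.2297×4.03 + 0.2001×16.02 + 0.2760×26.37 + 0.1833×74.09 + 0.1110×139.98 = 40.5236 per 100,000.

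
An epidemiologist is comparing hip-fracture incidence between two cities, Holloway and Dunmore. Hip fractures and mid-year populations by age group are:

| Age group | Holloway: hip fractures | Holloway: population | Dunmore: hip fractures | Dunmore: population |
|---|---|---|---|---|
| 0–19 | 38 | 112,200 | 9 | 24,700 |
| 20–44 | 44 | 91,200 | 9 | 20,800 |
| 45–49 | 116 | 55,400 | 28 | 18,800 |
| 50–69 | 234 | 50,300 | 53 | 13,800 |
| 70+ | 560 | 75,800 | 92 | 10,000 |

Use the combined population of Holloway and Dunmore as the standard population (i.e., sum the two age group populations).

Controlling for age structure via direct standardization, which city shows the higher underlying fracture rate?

Age-specific rates per 100,000 for Holloway: 33.87, 48.25, 209.39, 465.21, 738.79.
For Dunmore: 36.44, 43.27, 148.94, 384.06, 920.00.
Combined standard total = 473,000; weights = 0.2894, 0.2368, 0.1569, 0.1355, 0.1814.
Holloway: 0.2894×33.87 + 0.2368×48.25 + 0.1569×209.39 + 0.1355×465.21 + 0.1814×738.79 = 251.1295 per 100,000.
Dunmore: 0.2894×36.44 + 0.2368×43.27 + 0.1569×148.94 + 0.1355×384.06 + 0.1814×920.00 = 263.0858 per 100,000.
The crude rates (257.73 vs 216.80) would put Holloway higher, but that reflects its age composition; once standardized to a common age structure, Dunmore has the higher underlying rate.

Dunmore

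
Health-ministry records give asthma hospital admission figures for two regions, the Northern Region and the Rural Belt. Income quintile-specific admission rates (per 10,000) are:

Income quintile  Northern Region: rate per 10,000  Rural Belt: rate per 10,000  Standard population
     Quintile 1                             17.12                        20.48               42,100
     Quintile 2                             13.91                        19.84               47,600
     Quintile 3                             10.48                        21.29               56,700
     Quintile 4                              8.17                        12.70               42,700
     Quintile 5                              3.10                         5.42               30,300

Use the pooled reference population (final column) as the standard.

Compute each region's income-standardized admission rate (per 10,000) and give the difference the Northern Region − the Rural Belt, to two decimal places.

-5.93

Standard total = 219,400; weights = 0.1919, 0.2170, 0.2584, 0.1946, 0.1381.
The Northern Region: 0.1919×17.12 + 0.2170×13.91 + 0.2584×10.48 + 0.1946×8.17 + 0.1381×3.10 = 11.0295 per 10,000.
The Rural Belt: 0.1919×20.48 + 0.2170×19.84 + 0.2584×21.29 + 0.1946×12.70 + 0.1381×5.42 = 16.9565 per 10,000.
Difference = 11.0295 − 16.9565 = -5.9270.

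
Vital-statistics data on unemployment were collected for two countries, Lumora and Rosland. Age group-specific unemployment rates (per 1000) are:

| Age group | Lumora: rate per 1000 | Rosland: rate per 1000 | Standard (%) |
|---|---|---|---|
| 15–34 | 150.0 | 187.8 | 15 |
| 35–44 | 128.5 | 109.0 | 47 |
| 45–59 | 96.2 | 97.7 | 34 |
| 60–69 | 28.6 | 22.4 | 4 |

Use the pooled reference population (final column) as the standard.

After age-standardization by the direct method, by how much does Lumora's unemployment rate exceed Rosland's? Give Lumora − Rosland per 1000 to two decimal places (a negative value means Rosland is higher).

Standard weights: 0.15, 0.47, 0.34, 0.04.
Lumora: 0.1500×150.0 + 0.4700×128.5 + 0.3400×96.2 + 0.0400×28.6 = 116.7470 per 1000.
Rosland: 0.1500×187.8 + 0.4700×109.0 + 0.3400×97.7 + 0.0400×22.4 = 113.5140 per 1000.
Difference = 116.7470 − 113.5140 = 3.2330.

3.23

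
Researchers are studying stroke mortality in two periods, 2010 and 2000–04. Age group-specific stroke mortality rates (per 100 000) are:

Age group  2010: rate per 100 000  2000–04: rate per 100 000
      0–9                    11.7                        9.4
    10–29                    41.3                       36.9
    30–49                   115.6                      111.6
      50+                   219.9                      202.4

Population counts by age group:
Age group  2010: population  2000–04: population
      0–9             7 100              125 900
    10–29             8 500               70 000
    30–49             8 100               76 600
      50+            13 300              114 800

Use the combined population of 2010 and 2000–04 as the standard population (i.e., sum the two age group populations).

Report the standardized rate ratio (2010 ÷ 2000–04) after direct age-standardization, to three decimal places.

1.082

Combined standard total = 424 300; weights = 0.3135, 0.1850, 0.1996, 0.3019.
2010: 0.3135×11.7 + 0.1850×41.3 + 0.1996×115.6 + 0.3019×219.9 = 100.7746 per 100 000.
2000–04: 0.3135×9.4 + 0.1850×36.9 + 0.1996×111.6 + 0.3019×202.4 = 93.1577 per 100 000.
Ratio = 100.7746 ÷ 93.1577 = 1.08176.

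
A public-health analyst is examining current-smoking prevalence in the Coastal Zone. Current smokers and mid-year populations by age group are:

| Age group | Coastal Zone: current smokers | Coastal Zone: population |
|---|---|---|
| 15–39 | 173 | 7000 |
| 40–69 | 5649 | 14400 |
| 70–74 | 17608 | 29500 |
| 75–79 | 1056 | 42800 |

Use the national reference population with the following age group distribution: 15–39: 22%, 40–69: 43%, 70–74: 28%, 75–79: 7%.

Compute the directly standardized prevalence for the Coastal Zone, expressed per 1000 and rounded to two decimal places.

342.98

Age-specific rates per 1000 for the Coastal Zone: 24.714, 392.292, 596.881, 24.673.
Standard weights: 0.22, 0.43, 0.28, 0.07.
Standardized rate: 0.2200×24.714 + 0.4300×392.292 + 0.2800×596.881 + 0.0700×24.673 = 342.9764 per 1000.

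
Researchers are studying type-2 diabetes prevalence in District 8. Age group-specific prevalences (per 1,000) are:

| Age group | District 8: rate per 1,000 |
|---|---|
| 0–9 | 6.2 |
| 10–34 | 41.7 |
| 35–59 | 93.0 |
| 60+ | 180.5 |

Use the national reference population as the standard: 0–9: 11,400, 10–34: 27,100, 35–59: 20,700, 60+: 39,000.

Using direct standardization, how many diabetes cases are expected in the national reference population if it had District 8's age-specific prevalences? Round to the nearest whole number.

10165

Expected diabetes cases = Σ (standard pop × age-specific rate ÷ 1,000)
= 11,400×6.2/1,000 + 27,100×41.7/1,000 + 20,700×93.0/1,000 + 39,000×180.5/1,000
= 70.68 + 1130.07 + 1925.10 + 7039.50 = 10165.35.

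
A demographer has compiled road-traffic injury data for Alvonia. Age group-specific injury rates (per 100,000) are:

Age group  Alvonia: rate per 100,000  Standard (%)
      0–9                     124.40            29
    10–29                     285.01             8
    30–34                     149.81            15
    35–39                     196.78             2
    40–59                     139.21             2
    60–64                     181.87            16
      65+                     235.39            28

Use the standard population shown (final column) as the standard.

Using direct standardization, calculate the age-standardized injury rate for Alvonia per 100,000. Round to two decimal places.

183.08

Standard weights: 0.29, 0.08, 0.15, 0.02, 0.02, 0.16, 0.28.
Standardized rate: 0.2900×124.40 + 0.0800×285.01 + 0.1500×149.81 + 0.0200×196.78 + 0.0200×139.21 + 0.1600×181.87 + 0.2800×235.39 = 183.0765 per 100,000.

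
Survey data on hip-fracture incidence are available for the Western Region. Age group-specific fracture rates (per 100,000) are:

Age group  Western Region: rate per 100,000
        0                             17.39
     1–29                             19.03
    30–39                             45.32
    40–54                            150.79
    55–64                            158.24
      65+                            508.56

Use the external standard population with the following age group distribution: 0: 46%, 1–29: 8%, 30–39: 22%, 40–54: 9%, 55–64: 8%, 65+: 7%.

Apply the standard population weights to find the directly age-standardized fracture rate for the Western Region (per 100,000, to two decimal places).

81.32

Standard weights: 0.46, 0.08, 0.22, 0.09, 0.08, 0.07.
Standardized rate: 0.4600×17.39 + 0.0800×19.03 + 0.2200×45.32 + 0.0900×150.79 + 0.0800×158.24 + 0.0700×508.56 = 81.3217 per 100,000.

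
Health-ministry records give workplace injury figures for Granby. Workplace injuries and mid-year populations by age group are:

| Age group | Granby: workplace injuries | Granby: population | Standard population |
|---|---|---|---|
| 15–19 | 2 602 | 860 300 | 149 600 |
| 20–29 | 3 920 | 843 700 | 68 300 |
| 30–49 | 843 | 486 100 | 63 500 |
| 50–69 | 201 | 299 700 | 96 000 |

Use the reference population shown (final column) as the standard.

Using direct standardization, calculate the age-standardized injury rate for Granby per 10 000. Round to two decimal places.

Age-specific rates per 10 000 for Granby: 30.25, 46.46, 17.34, 6.71.
Standard total = 377 400; weights = 0.3964, 0.1810, 0.1683, 0.2544.
Standardized rate: 0.3964×30.25 + 0.1810×46.46 + 0.1683×17.34 + 0.2544×6.71 = 25.0215 per 10 000.

25.02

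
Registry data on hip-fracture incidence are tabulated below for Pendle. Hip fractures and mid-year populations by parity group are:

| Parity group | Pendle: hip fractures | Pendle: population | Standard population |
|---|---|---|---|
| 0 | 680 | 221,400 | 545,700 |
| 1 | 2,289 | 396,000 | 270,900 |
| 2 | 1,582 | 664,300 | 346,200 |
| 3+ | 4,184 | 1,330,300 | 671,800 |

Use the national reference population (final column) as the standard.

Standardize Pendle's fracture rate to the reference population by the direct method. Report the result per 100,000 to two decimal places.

336.82

Parity-specific rates per 100,000 for Pendle: 307.14, 578.03, 238.15, 314.52.
Standard total = 1,834,600; weights = 0.2974, 0.1477, 0.1887, 0.3662.
Standardized rate: 0.2974×307.14 + 0.1477×578.03 + 0.1887×238.15 + 0.3662×314.52 = 336.8201 per 100,000.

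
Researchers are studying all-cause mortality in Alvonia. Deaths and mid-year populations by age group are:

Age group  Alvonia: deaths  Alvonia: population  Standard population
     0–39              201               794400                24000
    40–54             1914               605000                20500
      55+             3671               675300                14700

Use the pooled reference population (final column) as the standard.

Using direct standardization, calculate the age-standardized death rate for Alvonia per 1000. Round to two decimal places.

Age-specific rates per 1000 for Alvonia: 0.253, 3.164, 5.436.
Standard total = 59200; weights = 0.4054, 0.3463, 0.2483.
Standardized rate: 0.4054×0.253 + 0.3463×3.164 + 0.2483×5.436 = 2.5479 per 1000.

2.55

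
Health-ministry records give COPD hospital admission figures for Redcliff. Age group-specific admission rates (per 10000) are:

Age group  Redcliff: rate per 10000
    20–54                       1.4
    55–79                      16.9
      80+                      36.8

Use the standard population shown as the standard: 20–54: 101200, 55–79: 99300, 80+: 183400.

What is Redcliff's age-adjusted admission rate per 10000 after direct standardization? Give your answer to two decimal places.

Standard total = 383900; weights = 0.2636, 0.2587, 0.4777.
Standardized rate: 0.2636×1.4 + 0.2587×16.9 + 0.4777×36.8 = 22.3208 per 10000.

22.32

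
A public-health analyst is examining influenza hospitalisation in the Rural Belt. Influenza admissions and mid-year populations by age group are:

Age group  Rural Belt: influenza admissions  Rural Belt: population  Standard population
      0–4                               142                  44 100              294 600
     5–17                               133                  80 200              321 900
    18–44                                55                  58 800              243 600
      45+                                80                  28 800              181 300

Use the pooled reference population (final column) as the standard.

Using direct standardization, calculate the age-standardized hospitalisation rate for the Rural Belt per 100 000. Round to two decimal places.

212.59

Age-specific rates per 100 000 for the Rural Belt: 322.00, 165.84, 93.54, 277.78.
Standard total = 1 041 400; weights = 0.2829, 0.3091, 0.2339, 0.1741.
Standardized rate: 0.2829×322.00 + 0.3091×165.84 + 0.2339×93.54 + 0.1741×277.78 = 212.5880 per 100 000.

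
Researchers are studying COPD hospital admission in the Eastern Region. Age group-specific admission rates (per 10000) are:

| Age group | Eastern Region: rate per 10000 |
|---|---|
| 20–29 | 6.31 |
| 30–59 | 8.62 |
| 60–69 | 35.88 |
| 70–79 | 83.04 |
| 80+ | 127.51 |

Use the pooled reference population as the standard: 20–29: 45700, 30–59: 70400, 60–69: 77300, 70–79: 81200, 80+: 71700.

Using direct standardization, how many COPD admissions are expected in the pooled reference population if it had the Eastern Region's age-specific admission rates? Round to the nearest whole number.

1955

Expected COPD admissions = Σ (standard pop × age-specific rate ÷ 10000)
= 45700×6.31/10000 + 70400×8.62/10000 + 77300×35.88/10000 + 81200×83.04/10000 + 71700×127.51/10000
= 28.84 + 60.68 + 277.35 + 674.28 + 914.25 = 1955.41.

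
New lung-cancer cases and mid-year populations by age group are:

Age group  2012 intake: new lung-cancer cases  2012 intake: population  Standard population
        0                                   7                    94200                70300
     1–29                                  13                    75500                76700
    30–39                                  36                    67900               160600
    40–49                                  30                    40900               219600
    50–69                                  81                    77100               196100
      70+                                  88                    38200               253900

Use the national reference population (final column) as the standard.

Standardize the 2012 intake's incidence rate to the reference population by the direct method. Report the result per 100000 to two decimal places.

108.02

Age-specific rates per 100000 for the 2012 intake: 7.43, 17.22, 53.02, 73.35, 105.06, 230.37.
Standard total = 977200; weights = 0.0719, 0.0785, 0.1643, 0.2247, 0.2007, 0.2598.
Standardized rate: 0.0719×7.43 + 0.0785×17.22 + 0.1643×53.02 + 0.2247×73.35 + 0.2007×105.06 + 0.2598×230.37 = 108.0204 per 100000.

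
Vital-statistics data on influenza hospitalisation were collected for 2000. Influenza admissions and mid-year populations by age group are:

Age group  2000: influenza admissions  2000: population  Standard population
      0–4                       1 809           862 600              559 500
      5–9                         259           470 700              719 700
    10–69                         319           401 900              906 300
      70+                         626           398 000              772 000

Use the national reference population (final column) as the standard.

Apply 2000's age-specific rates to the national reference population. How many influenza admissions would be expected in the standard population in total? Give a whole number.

3503

Age-specific rates per 100 000 for 2000: 209.71, 55.02, 79.37, 157.29.
Expected influenza admissions = Σ (standard pop × age-specific rate ÷ 100 000)
= 559 500×209.71/100 000 + 719 700×55.02/100 000 + 906 300×79.37/100 000 + 772 000×157.29/100 000
= 1173.35 + 396.01 + 719.36 + 1214.25 = 3502.97.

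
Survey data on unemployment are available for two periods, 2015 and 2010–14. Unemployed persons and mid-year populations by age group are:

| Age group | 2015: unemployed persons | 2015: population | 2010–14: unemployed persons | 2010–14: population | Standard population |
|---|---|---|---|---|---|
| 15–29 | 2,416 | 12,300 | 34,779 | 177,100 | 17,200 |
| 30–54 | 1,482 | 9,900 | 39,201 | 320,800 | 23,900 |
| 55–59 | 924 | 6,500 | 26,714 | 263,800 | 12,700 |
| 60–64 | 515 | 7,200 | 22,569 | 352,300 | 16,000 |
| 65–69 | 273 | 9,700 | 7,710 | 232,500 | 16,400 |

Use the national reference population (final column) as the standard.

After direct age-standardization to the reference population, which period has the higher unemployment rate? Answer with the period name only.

2015

Age-specific rates per 1,000 for 2015: 196.423, 149.697, 142.154, 71.528, 28.144.
For 2010–14: 196.381, 122.198, 101.266, 64.062, 33.161.
Standard total = 86,200; weights = 0.1995, 0.2773, 0.1473, 0.1856, 0.1903.
2015: 0.1995×196.423 + 0.2773×149.697 + 0.1473×142.154 + 0.1856×71.528 + 0.1903×28.144 = 120.2737 per 1,000.
2010–14: 0.1995×196.381 + 0.2773×122.198 + 0.1473×101.266 + 0.1856×64.062 + 0.1903×33.161 = 106.1854 per 1,000.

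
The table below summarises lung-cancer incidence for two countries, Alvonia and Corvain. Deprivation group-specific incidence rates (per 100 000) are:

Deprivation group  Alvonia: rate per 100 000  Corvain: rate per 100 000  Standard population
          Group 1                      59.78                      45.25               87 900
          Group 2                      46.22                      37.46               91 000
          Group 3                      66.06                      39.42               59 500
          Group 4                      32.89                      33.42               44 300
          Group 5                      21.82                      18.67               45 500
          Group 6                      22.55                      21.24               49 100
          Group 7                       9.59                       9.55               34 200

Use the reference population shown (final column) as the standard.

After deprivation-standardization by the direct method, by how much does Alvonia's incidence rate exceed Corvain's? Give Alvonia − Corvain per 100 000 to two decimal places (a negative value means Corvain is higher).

Standard total = 411 500; weights = 0.2136, 0.2211, 0.1446, 0.1077, 0.1106, 0.1193, 0.0831.
Alvonia: 0.2136×59.78 + 0.2211×46.22 + 0.1446×66.06 + 0.1077×32.89 + 0.1106×21.82 + 0.1193×22.55 + 0.0831×9.59 = 41.9837 per 100 000.
Corvain: 0.2136×45.25 + 0.2211×37.46 + 0.1446×39.42 + 0.1077×33.42 + 0.1106×18.67 + 0.1193×21.24 + 0.0831×9.55 = 32.6399 per 100 000.
Difference = 41.9837 − 32.6399 = 9.3438.

9.34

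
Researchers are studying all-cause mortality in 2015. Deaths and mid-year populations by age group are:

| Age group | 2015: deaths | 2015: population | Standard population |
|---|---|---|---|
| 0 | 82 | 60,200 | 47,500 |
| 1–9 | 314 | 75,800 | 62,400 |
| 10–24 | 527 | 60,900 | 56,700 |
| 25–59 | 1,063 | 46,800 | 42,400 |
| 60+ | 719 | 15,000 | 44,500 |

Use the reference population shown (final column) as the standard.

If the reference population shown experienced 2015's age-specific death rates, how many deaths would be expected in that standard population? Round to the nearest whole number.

Age-specific rates per 1,000 for 2015: 1.362, 4.142, 8.654, 22.714, 47.933.
Expected deaths = Σ (standard pop × age-specific rate ÷ 1,000)
= 47,500×1.362/1,000 + 62,400×4.142/1,000 + 56,700×8.654/1,000 + 42,400×22.714/1,000 + 44,500×47.933/1,000
= 64.70 + 258.49 + 490.66 + 963.06 + 2133.03 = 3909.94.

3910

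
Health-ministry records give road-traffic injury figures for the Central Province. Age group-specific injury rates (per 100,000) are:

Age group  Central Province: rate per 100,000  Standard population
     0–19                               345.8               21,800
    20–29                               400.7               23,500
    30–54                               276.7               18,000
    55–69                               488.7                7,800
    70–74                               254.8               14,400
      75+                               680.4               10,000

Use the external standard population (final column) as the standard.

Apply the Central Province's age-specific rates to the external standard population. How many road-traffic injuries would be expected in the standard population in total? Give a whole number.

Expected road-traffic injuries = Σ (standard pop × age-specific rate ÷ 100,000)
= 21,800×345.8/100,000 + 23,500×400.7/100,000 + 18,000×276.7/100,000 + 7,800×488.7/100,000 + 14,400×254.8/100,000 + 10,000×680.4/100,000
= 75.38 + 94.16 + 49.81 + 38.12 + 36.69 + 68.04 = 362.20.

362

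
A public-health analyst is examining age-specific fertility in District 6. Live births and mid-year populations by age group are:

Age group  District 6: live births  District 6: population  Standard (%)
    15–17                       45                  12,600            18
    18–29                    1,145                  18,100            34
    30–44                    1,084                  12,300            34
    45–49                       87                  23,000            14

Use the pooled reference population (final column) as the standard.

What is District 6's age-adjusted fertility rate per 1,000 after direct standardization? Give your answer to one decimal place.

52.6

Age-specific rates per 1,000 for District 6: 3.571, 63.260, 88.130, 3.783.
Standard weights: 0.18, 0.34, 0.34, 0.14.
Standardized rate: 0.1800×3.571 + 0.3400×63.260 + 0.3400×88.130 + 0.1400×3.783 = 52.6449 per 1,000.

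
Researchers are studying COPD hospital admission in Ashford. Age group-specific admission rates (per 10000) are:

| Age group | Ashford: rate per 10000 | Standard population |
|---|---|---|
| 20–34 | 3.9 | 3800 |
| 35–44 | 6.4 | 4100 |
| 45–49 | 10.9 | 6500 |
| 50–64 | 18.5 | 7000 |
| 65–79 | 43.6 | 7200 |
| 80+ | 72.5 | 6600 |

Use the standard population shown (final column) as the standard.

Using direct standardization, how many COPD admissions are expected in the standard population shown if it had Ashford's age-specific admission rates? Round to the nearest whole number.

Expected COPD admissions = Σ (standard pop × age-specific rate ÷ 10000)
= 3800×3.9/10000 + 4100×6.4/10000 + 6500×10.9/10000 + 7000×18.5/10000 + 7200×43.6/10000 + 6600×72.5/10000
= 1.48 + 2.62 + 7.08 + 12.95 + 31.39 + 47.85 = 103.38.

103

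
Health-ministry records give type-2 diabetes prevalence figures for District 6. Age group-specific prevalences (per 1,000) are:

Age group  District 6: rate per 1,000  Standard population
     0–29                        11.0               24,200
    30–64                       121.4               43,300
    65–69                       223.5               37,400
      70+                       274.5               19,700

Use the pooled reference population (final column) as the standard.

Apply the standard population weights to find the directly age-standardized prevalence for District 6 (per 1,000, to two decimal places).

154.81

Standard total = 124,600; weights = 0.1942, 0.3475, 0.3002, 0.1581.
Standardized rate: 0.1942×11.0 + 0.3475×121.4 + 0.3002×223.5 + 0.1581×274.5 = 154.8104 per 1,000.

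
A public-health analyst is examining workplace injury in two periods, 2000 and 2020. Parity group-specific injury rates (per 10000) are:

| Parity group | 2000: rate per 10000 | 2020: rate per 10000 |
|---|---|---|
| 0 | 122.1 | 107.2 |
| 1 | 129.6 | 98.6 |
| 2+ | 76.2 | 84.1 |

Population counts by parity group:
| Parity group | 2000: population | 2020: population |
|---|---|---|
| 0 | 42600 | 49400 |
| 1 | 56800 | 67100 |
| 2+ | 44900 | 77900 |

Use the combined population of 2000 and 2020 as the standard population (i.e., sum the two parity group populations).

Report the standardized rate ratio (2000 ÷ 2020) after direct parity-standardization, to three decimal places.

1.131

Combined standard total = 338700; weights = 0.2716, 0.3658, 0.3626.
2000: 0.2716×122.1 + 0.3658×129.6 + 0.3626×76.2 = 108.2019 per 10000.
2020: 0.2716×107.2 + 0.3658×98.6 + 0.3626×84.1 = 95.6788 per 10000.
Ratio = 108.2019 ÷ 95.6788 = 1.13089.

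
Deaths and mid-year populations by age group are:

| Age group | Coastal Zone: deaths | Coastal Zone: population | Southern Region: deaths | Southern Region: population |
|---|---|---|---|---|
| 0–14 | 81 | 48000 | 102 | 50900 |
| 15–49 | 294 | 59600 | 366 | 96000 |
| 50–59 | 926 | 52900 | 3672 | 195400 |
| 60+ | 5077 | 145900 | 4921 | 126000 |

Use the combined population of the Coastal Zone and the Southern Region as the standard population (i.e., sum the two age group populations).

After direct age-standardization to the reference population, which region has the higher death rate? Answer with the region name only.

Age-specific rates per 100000 for the Coastal Zone: 168.75, 493.29, 1750.47, 3479.78.
For the Southern Region: 200.39, 381.25, 1879.22, 3905.56.
Combined standard total = 774700; weights = 0.1277, 0.2009, 0.3205, 0.3510.
The Coastal Zone: 0.1277×168.75 + 0.2009×493.29 + 0.3205×1750.47 + 0.3510×3479.78 = 1902.9815 per 100000.
The Southern Region: 0.1277×200.39 + 0.2009×381.25 + 0.3205×1879.22 + 0.3510×3905.56 = 2075.2198 per 100000.
The crude rates (2081.59 vs 1934.87) would put the Coastal Zone higher, but that reflects its age composition; once standardized to a common age structure, the Southern Region has the higher underlying rate.

Southern Region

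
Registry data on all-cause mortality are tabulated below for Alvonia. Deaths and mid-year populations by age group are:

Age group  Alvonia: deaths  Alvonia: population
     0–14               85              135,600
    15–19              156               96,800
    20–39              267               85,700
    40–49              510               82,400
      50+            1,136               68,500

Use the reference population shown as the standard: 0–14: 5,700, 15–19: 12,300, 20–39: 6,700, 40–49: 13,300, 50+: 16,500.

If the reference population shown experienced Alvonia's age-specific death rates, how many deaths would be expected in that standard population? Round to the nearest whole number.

Age-specific rates per 1,000 for Alvonia: 0.627, 1.612, 3.116, 6.189, 16.584.
Expected deaths = Σ (standard pop × age-specific rate ÷ 1,000)
= 5,700×0.627/1,000 + 12,300×1.612/1,000 + 6,700×3.116/1,000 + 13,300×6.189/1,000 + 16,500×16.584/1,000
= 3.57 + 19.82 + 20.87 + 82.32 + 273.64 = 400.22.

400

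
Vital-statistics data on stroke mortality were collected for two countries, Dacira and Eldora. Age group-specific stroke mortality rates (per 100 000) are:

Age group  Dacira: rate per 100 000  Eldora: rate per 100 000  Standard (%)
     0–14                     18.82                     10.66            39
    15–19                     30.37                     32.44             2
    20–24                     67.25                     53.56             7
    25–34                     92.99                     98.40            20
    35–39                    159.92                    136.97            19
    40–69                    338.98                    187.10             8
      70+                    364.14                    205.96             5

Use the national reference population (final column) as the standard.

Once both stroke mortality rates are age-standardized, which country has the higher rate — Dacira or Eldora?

Standard weights: 0.39, 0.02, 0.07, 0.20, 0.19, 0.08, 0.05.
Dacira: 0.3900×18.82 + 0.0200×30.37 + 0.0700×67.25 + 0.2000×92.99 + 0.1900×159.92 + 0.0800×338.98 + 0.0500×364.14 = 106.9629 per 100 000.
Eldora: 0.3900×10.66 + 0.0200×32.44 + 0.0700×53.56 + 0.2000×98.40 + 0.1900×136.97 + 0.0800×187.10 + 0.0500×205.96 = 79.5257 per 100 000.

Dacira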